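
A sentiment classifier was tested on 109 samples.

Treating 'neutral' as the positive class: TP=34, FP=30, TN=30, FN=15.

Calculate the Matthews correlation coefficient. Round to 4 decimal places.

0.1959

MCC = (TP·TN − FP·FN) / √((TP+FP)(TP+FN)(TN+FP)(TN+FN))
Numerator = 34·30 − 30·15 = 570
Denominator = √(64·49·60·45) = √8467200 = 2909.8454
MCC = 570 / 2909.8454 = 0.1959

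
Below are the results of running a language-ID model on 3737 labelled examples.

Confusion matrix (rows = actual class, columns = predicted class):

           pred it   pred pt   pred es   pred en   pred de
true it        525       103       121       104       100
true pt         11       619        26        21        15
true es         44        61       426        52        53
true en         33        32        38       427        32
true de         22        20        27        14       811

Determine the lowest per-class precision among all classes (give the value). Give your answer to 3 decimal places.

Per-class precision (TP/(TP+FP)):
  it: TP=525, FP=11+44+33+22=110 → 525/635 = 0.8268
  pt: TP=619, FP=103+61+32+20=216 → 619/835 = 0.7413
  es: TP=426, FP=121+26+38+27=212 → 426/638 = 0.6677
  en: TP=427, FP=104+21+52+14=191 → 427/618 = 0.6909
  de: TP=811, FP=100+15+53+32=200 → 811/1011 = 0.8022
Lowest is class 'es' with precision = 0.668.

0.668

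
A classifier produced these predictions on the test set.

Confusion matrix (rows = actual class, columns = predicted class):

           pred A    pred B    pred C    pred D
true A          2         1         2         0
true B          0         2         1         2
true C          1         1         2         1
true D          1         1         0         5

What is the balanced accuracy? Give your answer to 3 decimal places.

Balanced accuracy = mean of per-class recall.
  A: recall = 2/5 = 0.4000
  B: recall = 2/5 = 0.4000
  C: recall = 2/5 = 0.4000
  D: recall = 5/7 = 0.7143
Mean = (0.4000 + 0.4000 + 0.4000 + 0.7143) / 4 = 0.479

0.479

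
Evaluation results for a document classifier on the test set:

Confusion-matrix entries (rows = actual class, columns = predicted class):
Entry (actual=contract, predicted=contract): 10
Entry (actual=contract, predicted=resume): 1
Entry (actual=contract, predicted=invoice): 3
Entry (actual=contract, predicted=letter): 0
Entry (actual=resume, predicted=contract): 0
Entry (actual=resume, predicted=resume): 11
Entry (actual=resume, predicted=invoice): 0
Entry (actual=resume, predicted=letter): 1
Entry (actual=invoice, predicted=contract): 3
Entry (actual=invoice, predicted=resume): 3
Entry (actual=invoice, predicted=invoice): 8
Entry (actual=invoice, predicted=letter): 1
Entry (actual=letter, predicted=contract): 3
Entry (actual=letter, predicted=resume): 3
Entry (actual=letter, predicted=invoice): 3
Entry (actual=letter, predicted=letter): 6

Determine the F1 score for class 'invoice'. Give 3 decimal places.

One-vs-rest for 'invoice': TP = diagonal; FP = other classes predicted 'invoice'; FN = 'invoice' predicted as other.
F1 score = 2·TP/(2·TP+FP+FN).
invoice: TP=8, FP=3+0+3=6, FN=3+3+1=7 → 16/29 = 0.5517

0.552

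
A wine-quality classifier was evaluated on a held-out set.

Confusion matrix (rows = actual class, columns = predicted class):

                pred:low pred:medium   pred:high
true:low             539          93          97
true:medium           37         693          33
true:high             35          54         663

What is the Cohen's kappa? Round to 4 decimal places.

0.7664

Observed agreement pₒ = trace/N = 1895/2244 = 0.84447
Expected agreement pₑ = Σ (rowᵢ·colᵢ)/N² = (729·611 + 763·840 + 752·793)/2244² = 0.33416
κ = (pₒ − pₑ)/(1 − pₑ) = (0.84447 − 0.33416)/(1 − 0.33416) = 0.7664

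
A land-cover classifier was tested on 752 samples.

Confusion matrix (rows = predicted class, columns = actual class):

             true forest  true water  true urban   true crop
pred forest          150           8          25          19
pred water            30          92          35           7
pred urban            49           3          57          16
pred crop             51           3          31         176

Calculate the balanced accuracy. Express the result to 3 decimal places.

Balanced accuracy = mean of per-class recall.
  forest: recall = 150/280 = 0.5357
  water: recall = 92/106 = 0.8679
  urban: recall = 57/148 = 0.3851
  crop: recall = 176/218 = 0.8073
Mean = (0.5357 + 0.8679 + 0.3851 + 0.8073) / 4 = 0.649

0.649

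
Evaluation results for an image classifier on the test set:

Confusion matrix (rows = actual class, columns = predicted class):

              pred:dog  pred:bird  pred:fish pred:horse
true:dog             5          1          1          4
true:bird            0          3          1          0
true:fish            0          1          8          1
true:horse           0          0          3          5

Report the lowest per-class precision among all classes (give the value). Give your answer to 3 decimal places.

0.500

Per-class precision (TP/(TP+FP)):
  dog: TP=5, FP=0+0+0=0 → 5/5 = 1.0000
  bird: TP=3, FP=1+1+0=2 → 3/5 = 0.6000
  fish: TP=8, FP=1+1+3=5 → 8/13 = 0.6154
  horse: TP=5, FP=4+0+1=5 → 5/10 = 0.5000
Lowest is class 'horse' with precision = 0.500.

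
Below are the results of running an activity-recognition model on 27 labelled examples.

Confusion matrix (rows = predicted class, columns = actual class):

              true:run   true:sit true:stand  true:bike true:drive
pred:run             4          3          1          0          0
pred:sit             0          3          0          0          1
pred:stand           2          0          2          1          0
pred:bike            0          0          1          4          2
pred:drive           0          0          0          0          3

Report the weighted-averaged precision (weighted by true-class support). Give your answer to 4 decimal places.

0.6651

Per-class precision (TP/(TP+FP)):
  run: TP=4, FP=3+1+0+0=4 → 4/8 = 0.50000
  sit: TP=3, FP=0+0+0+1=1 → 3/4 = 0.75000
  stand: TP=2, FP=2+0+1+0=3 → 2/5 = 0.40000
  bike: TP=4, FP=0+0+1+2=3 → 4/7 = 0.57143
  drive: TP=3, FP=0+0+0+0=0 → 3/3 = 1.00000
Weighted-precision = Σ (supportᵢ/N)·precisionᵢ with N=27: (6/27)·0.50000 + (6/27)·0.75000 + (4/27)·0.40000 + (5/27)·0.57143 + (6/27)·1.00000 = 0.6651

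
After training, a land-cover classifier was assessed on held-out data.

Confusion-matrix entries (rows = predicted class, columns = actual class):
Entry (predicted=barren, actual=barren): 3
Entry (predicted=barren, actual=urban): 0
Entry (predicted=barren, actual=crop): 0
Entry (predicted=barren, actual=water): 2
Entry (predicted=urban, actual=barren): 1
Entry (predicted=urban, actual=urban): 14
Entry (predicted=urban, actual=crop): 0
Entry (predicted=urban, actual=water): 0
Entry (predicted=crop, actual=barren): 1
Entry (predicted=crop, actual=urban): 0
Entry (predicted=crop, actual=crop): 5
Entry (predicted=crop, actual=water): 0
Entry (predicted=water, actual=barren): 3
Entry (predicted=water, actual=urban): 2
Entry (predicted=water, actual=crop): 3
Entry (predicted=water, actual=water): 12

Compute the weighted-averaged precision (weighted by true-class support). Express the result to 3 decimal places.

Per-class precision (TP/(TP+FP)):
  barren: TP=3, FP=0+0+2=2 → 3/5 = 0.6000
  urban: TP=14, FP=1+0+0=1 → 14/15 = 0.9333
  crop: TP=5, FP=1+0+0=1 → 5/6 = 0.8333
  water: TP=12, FP=3+2+3=8 → 12/20 = 0.6000
Weighted-precision = Σ (supportᵢ/N)·precisionᵢ with N=46: (8/46)·0.6000 + (16/46)·0.9333 + (8/46)·0.8333 + (14/46)·0.6000 = 0.757

0.757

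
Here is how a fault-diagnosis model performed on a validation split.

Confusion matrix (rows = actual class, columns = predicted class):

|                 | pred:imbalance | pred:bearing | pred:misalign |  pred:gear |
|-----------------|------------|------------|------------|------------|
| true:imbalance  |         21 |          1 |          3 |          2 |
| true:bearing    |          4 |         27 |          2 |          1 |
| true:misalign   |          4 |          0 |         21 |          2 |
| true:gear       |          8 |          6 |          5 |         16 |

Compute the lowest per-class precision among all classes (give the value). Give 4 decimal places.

Per-class precision (TP/(TP+FP)):
  imbalance: TP=21, FP=4+4+8=16 → 21/37 = 0.56757
  bearing: TP=27, FP=1+0+6=7 → 27/34 = 0.79412
  misalign: TP=21, FP=3+2+5=10 → 21/31 = 0.67742
  gear: TP=16, FP=2+1+2=5 → 16/21 = 0.76190
Lowest is class 'imbalance' with precision = 0.5676.

0.5676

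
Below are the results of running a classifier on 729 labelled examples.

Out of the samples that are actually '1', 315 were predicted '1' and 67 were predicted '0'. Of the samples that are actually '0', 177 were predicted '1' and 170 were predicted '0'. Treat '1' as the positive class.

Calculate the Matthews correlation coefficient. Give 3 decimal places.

0.335

MCC = (TP·TN − FP·FN) / √((TP+FP)(TP+FN)(TN+FP)(TN+FN))
Numerator = 315·170 − 177·67 = 41691
Denominator = √(492·382·347·237) = √15456326616 = 124323.4757
MCC = 41691 / 124323.4757 = 0.335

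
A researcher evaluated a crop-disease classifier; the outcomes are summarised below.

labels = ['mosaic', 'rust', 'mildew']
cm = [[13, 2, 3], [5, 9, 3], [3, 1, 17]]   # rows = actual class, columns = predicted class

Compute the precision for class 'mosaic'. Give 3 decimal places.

0.619

Treat 'mosaic' as positive and all other classes as negative.
precision = TP/(TP+FP).
mosaic: TP=13, FP=5+3=8 → 13/21 = 0.6190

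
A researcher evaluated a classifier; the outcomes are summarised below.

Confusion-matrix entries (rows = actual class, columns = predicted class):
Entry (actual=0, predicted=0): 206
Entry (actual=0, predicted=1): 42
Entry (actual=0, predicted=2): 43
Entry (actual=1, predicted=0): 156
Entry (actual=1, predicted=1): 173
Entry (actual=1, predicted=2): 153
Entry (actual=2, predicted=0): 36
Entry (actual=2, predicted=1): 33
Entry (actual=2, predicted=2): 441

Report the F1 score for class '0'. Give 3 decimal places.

0.598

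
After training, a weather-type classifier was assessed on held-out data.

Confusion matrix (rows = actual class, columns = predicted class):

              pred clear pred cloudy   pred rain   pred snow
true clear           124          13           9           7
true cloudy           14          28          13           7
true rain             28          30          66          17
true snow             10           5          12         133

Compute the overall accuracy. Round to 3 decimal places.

0.680

Accuracy = trace / total = (124+28+66+133=351) / 516 = 351/516 = 0.680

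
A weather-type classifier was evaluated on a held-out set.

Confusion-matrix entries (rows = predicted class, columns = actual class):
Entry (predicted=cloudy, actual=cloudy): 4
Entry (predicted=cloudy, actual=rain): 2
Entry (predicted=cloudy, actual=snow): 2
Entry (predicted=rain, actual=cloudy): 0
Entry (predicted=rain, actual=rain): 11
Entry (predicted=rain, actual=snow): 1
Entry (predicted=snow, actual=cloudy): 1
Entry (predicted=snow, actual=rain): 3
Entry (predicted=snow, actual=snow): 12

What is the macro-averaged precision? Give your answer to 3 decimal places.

0.722

Per-class precision (TP/(TP+FP)):
  cloudy: TP=4, FP=2+2=4 → 4/8 = 0.5000
  rain: TP=11, FP=0+1=1 → 11/12 = 0.9167
  snow: TP=12, FP=1+3=4 → 12/16 = 0.7500
Macro-precision = mean = (0.5000 + 0.9167 + 0.7500) / 3 = 0.722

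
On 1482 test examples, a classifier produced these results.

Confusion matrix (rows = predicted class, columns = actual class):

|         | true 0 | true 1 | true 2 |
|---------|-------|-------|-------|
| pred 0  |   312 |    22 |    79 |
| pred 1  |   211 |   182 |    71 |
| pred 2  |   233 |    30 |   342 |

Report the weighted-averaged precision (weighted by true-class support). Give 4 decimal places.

0.6350

Per-class precision (TP/(TP+FP)):
  0: TP=312, FP=22+79=101 → 312/413 = 0.75545
  1: TP=182, FP=211+71=282 → 182/464 = 0.39224
  2: TP=342, FP=233+30=263 → 342/605 = 0.56529
Weighted-precision = Σ (supportᵢ/N)·precisionᵢ with N=1482: (756/1482)·0.75545 + (234/1482)·0.39224 + (492/1482)·0.56529 = 0.6350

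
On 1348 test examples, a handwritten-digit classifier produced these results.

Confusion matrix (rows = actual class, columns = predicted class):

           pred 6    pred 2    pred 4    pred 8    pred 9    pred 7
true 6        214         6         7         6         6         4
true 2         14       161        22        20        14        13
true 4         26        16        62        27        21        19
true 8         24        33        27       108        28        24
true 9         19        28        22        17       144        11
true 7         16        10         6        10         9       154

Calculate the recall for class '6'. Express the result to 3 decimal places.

Treat '6' as positive and all other classes as negative.
recall = TP/(TP+FN).
6: TP=214, FN=6+7+6+6+4=29 → 214/243 = 0.8807

0.881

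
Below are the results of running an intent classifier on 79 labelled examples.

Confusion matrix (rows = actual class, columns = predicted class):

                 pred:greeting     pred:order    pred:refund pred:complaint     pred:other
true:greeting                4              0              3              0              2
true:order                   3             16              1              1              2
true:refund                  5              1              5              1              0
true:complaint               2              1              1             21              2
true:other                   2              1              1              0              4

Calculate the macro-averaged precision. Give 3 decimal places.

Per-class precision (TP/(TP+FP)):
  greeting: TP=4, FP=3+5+2+2=12 → 4/16 = 0.2500
  order: TP=16, FP=0+1+1+1=3 → 16/19 = 0.8421
  refund: TP=5, FP=3+1+1+1=6 → 5/11 = 0.4545
  complaint: TP=21, FP=0+1+1+0=2 → 21/23 = 0.9130
  other: TP=4, FP=2+2+0+2=6 → 4/10 = 0.4000
Macro-precision = mean = (0.2500 + 0.8421 + 0.4545 + 0.9130 + 0.4000) / 5 = 0.572

0.572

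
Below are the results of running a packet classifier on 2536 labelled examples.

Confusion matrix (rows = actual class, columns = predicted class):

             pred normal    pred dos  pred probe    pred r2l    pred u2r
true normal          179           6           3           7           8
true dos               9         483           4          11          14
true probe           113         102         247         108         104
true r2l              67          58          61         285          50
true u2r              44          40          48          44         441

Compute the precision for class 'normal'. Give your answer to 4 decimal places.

0.4345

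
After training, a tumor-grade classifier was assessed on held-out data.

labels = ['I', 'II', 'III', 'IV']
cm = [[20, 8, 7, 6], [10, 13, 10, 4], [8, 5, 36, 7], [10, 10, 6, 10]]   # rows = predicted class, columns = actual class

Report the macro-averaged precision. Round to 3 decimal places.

0.440

Per-class precision (TP/(TP+FP)):
  I: TP=20, FP=8+7+6=21 → 20/41 = 0.4878
  II: TP=13, FP=10+10+4=24 → 13/37 = 0.3514
  III: TP=36, FP=8+5+7=20 → 36/56 = 0.6429
  IV: TP=10, FP=10+10+6=26 → 10/36 = 0.2778
Macro-precision = mean = (0.4878 + 0.3514 + 0.6429 + 0.2778) / 4 = 0.440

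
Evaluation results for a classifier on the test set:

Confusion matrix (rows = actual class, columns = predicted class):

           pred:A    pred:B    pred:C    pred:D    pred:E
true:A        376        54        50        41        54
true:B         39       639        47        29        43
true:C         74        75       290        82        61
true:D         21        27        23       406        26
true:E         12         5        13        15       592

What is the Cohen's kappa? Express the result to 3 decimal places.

0.678

Observed agreement pₒ = trace/N = 2303/3094 = 0.7443
Expected agreement pₑ = Σ (rowᵢ·colᵢ)/N² = (575·522 + 797·800 + 582·423 + 503·573 + 637·776)/3094² = 0.2054
κ = (pₒ − pₑ)/(1 − pₑ) = (0.7443 − 0.2054)/(1 − 0.2054) = 0.678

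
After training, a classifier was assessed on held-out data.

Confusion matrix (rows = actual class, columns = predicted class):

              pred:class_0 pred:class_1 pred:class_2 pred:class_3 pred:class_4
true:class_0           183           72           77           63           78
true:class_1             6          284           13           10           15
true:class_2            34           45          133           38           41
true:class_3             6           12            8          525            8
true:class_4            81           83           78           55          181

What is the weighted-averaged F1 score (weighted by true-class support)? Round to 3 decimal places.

0.593

Per-class F1 score (2·TP/(2·TP+FP+FN)):
  class_0: TP=183, FP=6+34+6+81=127, FN=72+77+63+78=290 → 366/783 = 0.4674
  class_1: TP=284, FP=72+45+12+83=212, FN=6+13+10+15=44 → 568/824 = 0.6893
  class_2: TP=133, FP=77+13+8+78=176, FN=34+45+38+41=158 → 266/600 = 0.4433
  class_3: TP=525, FP=63+10+38+55=166, FN=6+12+8+8=34 → 1050/1250 = 0.8400
  class_4: TP=181, FP=78+15+41+8=142, FN=81+83+78+55=297 → 362/801 = 0.4519
Weighted-F1 score = Σ (supportᵢ/N)·F1 scoreᵢ with N=2129: (473/2129)·0.4674 + (328/2129)·0.6893 + (291/2129)·0.4433 + (559/2129)·0.8400 + (478/2129)·0.4519 = 0.593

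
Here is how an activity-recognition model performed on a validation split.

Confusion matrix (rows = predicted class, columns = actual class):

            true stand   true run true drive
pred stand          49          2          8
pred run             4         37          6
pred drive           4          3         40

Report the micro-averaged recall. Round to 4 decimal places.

0.8235

Micro-averaging pools counts across classes: ΣTP=126, ΣFP=27, ΣFN=27.
Micro-recall = TP/(TP+FN) on pooled counts = 0.8235 (equals overall accuracy in single-label multiclass).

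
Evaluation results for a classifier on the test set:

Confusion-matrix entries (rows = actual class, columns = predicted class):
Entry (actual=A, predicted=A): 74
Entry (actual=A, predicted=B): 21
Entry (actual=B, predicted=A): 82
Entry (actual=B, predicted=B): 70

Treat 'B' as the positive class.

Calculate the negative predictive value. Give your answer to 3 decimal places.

0.474

NPV = TN/(TN+FN) = 74/(74+82) = 0.474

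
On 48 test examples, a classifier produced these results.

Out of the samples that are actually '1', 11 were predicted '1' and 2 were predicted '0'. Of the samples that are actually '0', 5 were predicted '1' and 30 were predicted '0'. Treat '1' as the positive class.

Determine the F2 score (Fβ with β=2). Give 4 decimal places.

0.8088

Fβ = (1+β²)·TP / ((1+β²)·TP + β²·FN + FP), with β²=4
= 5·11 / (5·11 + 4·2 + 5) = 0.8088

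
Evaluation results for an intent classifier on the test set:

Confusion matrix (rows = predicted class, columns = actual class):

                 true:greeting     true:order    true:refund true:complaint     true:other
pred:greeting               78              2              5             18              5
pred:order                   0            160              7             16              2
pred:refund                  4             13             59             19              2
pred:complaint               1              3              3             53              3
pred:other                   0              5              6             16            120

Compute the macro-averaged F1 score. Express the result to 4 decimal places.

0.7572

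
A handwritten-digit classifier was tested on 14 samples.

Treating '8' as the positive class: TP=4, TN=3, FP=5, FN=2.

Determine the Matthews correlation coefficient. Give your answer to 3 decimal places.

0.043

MCC = (TP·TN − FP·FN) / √((TP+FP)(TP+FN)(TN+FP)(TN+FN))
Numerator = 4·3 − 5·2 = 2
Denominator = √(9·6·8·5) = √2160 = 46.4758
MCC = 2 / 46.4758 = 0.043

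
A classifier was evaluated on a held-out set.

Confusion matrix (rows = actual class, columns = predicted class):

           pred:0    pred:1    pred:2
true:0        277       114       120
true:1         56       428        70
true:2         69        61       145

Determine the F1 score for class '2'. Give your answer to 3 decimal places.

0.475

Treat '2' as positive and all other classes as negative.
F1 score = 2·TP/(2·TP+FP+FN).
2: TP=145, FP=120+70=190, FN=69+61=130 → 290/610 = 0.4754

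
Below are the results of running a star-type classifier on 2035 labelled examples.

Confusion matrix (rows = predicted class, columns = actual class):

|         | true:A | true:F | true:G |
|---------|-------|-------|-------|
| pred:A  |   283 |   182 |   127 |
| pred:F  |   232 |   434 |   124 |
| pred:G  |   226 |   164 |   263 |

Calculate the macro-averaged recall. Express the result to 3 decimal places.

Per-class recall (TP/(TP+FN)):
  A: TP=283, FN=232+226=458 → 283/741 = 0.3819
  F: TP=434, FN=182+164=346 → 434/780 = 0.5564
  G: TP=263, FN=127+124=251 → 263/514 = 0.5117
Macro-recall = mean = (0.3819 + 0.5564 + 0.5117) / 3 = 0.483

0.483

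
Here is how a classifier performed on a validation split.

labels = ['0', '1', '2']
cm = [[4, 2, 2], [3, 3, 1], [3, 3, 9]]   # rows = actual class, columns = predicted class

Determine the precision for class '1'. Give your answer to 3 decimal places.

0.375

precision = TP/(TP+FP).
1: TP=3, FP=2+3=5 → 3/8 = 0.3750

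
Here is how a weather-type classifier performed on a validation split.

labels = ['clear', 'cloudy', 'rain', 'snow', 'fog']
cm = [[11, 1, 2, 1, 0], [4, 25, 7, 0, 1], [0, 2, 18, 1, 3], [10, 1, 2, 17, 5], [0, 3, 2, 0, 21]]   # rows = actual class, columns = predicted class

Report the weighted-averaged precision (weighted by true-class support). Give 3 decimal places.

0.722

Per-class precision (TP/(TP+FP)):
  clear: TP=11, FP=4+0+10+0=14 → 11/25 = 0.4400
  cloudy: TP=25, FP=1+2+1+3=7 → 25/32 = 0.7813
  rain: TP=18, FP=2+7+2+2=13 → 18/31 = 0.5806
  snow: TP=17, FP=1+0+1+0=2 → 17/19 = 0.8947
  fog: TP=21, FP=0+1+3+5=9 → 21/30 = 0.7000
Weighted-precision = Σ (supportᵢ/N)·precisionᵢ with N=137: (15/137)·0.4400 + (37/137)·0.7813 + (24/137)·0.5806 + (35/137)·0.8947 + (26/137)·0.7000 = 0.722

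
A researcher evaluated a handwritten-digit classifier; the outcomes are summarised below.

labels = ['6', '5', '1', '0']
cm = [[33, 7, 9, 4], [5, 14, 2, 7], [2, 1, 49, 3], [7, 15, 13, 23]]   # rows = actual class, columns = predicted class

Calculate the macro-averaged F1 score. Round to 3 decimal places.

Per-class F1 score (2·TP/(2·TP+FP+FN)):
  6: TP=33, FP=5+2+7=14, FN=7+9+4=20 → 66/100 = 0.6600
  5: TP=14, FP=7+1+15=23, FN=5+2+7=14 → 28/65 = 0.4308
  1: TP=49, FP=9+2+13=24, FN=2+1+3=6 → 98/128 = 0.7656
  0: TP=23, FP=4+7+3=14, FN=7+15+13=35 → 46/95 = 0.4842
Macro-F1 score = mean = (0.6600 + 0.4308 + 0.7656 + 0.4842) / 4 = 0.585

0.585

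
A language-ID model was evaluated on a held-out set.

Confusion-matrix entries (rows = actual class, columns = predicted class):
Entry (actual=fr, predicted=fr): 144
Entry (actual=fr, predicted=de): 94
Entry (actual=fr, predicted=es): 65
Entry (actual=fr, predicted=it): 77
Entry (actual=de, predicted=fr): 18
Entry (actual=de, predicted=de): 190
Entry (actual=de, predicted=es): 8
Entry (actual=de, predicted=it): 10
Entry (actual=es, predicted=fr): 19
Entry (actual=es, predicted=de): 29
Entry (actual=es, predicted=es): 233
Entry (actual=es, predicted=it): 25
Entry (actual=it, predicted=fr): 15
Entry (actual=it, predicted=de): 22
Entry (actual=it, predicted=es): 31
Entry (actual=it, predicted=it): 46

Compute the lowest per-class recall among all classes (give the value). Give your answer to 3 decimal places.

0.379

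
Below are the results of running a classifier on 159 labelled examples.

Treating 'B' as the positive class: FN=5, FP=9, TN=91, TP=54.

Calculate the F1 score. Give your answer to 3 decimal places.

Precision = TP/(TP+FP) = 54/63 = 0.8571
Recall = TP/(TP+FN) = 54/59 = 0.9153
F1 = 2·TP/(2·TP+FP+FN) = 108/122 = 0.885

0.885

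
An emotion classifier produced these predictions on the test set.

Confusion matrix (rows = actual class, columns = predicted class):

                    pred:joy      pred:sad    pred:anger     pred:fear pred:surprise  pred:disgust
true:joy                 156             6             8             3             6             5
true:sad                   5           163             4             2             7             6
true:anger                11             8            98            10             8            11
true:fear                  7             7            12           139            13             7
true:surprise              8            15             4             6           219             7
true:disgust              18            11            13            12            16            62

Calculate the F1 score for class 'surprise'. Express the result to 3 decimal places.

Treat 'surprise' as positive and all other classes as negative.
F1 score = 2·TP/(2·TP+FP+FN).
surprise: TP=219, FP=6+7+8+13+16=50, FN=8+15+4+6+7=40 → 438/528 = 0.8295

0.830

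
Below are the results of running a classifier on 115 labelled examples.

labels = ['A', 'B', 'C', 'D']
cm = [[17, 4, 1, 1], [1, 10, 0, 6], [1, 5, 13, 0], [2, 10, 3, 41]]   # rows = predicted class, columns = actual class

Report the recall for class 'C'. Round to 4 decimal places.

0.7647

One-vs-rest for 'C': TP = diagonal; FP = other classes predicted 'C'; FN = 'C' predicted as other.
recall = TP/(TP+FN).
C: TP=13, FN=1+0+3=4 → 13/17 = 0.76471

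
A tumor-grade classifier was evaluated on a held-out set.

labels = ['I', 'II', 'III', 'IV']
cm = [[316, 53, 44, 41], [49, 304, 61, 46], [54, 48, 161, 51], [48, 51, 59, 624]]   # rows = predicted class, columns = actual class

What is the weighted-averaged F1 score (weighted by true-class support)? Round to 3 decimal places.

0.698

Per-class F1 score (2·TP/(2·TP+FP+FN)):
  I: TP=316, FP=53+44+41=138, FN=49+54+48=151 → 632/921 = 0.6862
  II: TP=304, FP=49+61+46=156, FN=53+48+51=152 → 608/916 = 0.6638
  III: TP=161, FP=54+48+51=153, FN=44+61+59=164 → 322/639 = 0.5039
  IV: TP=624, FP=48+51+59=158, FN=41+46+51=138 → 1248/1544 = 0.8083
Weighted-F1 score = Σ (supportᵢ/N)·F1 scoreᵢ with N=2010: (467/2010)·0.6862 + (456/2010)·0.6638 + (325/2010)·0.5039 + (762/2010)·0.8083 = 0.698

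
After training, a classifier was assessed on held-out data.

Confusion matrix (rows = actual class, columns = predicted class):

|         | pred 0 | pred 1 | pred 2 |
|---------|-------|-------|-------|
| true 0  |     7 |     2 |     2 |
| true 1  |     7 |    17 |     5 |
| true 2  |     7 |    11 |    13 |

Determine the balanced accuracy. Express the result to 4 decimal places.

0.5473

Balanced accuracy = mean of per-class recall.
  0: recall = 7/11 = 0.63636
  1: recall = 17/29 = 0.58621
  2: recall = 13/31 = 0.41935
Mean = (0.63636 + 0.58621 + 0.41935) / 3 = 0.5473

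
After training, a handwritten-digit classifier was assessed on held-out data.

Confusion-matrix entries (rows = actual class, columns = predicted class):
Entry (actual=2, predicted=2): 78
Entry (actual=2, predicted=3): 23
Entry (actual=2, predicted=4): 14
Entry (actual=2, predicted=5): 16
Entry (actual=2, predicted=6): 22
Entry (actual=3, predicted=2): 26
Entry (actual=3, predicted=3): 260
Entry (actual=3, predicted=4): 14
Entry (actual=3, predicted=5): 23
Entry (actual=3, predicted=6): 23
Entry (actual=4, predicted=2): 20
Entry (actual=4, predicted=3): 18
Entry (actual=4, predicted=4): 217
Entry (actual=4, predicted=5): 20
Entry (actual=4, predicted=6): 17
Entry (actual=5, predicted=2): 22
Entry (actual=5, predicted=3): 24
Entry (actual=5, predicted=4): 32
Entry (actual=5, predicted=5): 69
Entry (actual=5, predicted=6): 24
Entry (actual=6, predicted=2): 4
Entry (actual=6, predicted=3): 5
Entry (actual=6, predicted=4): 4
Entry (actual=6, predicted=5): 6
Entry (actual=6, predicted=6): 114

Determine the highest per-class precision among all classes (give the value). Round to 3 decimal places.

Per-class precision (TP/(TP+FP)):
  2: TP=78, FP=26+20+22+4=72 → 78/150 = 0.5200
  3: TP=260, FP=23+18+24+5=70 → 260/330 = 0.7879
  4: TP=217, FP=14+14+32+4=64 → 217/281 = 0.7722
  5: TP=69, FP=16+23+20+6=65 → 69/134 = 0.5149
  6: TP=114, FP=22+23+17+24=86 → 114/200 = 0.5700
Highest is class '3' with precision = 0.788.

0.788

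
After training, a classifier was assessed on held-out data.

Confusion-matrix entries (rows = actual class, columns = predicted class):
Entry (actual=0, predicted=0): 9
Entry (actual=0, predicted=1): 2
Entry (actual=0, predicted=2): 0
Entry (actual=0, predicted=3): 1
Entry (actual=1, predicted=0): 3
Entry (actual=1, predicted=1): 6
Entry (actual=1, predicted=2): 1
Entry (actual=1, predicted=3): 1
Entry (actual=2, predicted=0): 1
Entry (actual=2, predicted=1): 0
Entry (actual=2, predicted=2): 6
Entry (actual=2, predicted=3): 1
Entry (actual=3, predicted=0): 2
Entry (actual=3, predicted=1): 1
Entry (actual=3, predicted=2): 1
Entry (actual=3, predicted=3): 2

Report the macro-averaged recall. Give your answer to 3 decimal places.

Per-class recall (TP/(TP+FN)):
  0: TP=9, FN=2+0+1=3 → 9/12 = 0.7500
  1: TP=6, FN=3+1+1=5 → 6/11 = 0.5455
  2: TP=6, FN=1+0+1=2 → 6/8 = 0.7500
  3: TP=2, FN=2+1+1=4 → 2/6 = 0.3333
Macro-recall = mean = (0.7500 + 0.5455 + 0.7500 + 0.3333) / 4 = 0.595

0.595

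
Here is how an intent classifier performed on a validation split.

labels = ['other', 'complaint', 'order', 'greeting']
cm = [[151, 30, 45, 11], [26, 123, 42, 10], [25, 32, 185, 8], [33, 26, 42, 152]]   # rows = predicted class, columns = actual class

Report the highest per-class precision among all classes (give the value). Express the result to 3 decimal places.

Per-class precision (TP/(TP+FP)):
  other: TP=151, FP=30+45+11=86 → 151/237 = 0.6371
  complaint: TP=123, FP=26+42+10=78 → 123/201 = 0.6119
  order: TP=185, FP=25+32+8=65 → 185/250 = 0.7400
  greeting: TP=152, FP=33+26+42=101 → 152/253 = 0.6008
Highest is class 'order' with precision = 0.740.

0.740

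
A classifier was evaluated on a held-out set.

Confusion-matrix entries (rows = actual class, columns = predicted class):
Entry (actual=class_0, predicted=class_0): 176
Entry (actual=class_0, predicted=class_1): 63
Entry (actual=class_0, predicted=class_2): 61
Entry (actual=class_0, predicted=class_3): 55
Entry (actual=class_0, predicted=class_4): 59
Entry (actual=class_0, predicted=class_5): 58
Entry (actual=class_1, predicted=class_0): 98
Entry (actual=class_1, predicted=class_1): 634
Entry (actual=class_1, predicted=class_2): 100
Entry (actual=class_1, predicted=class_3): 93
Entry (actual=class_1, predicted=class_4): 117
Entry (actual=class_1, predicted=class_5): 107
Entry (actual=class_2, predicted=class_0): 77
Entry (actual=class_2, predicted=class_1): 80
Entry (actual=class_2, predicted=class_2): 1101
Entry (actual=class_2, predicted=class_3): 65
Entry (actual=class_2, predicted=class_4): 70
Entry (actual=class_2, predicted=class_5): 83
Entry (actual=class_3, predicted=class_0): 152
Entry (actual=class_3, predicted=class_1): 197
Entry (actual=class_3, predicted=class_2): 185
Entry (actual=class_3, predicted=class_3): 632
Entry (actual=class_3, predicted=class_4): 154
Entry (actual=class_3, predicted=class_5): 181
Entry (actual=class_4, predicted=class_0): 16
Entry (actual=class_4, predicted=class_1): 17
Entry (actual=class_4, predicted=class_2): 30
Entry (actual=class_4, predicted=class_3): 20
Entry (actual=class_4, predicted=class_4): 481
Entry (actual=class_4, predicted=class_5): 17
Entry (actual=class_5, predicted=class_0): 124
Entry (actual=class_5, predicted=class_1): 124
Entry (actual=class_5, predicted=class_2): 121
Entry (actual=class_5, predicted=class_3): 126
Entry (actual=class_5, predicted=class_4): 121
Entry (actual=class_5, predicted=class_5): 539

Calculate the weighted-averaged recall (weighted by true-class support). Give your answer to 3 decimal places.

0.563

Per-class recall (TP/(TP+FN)):
  class_0: TP=176, FN=63+61+55+59+58=296 → 176/472 = 0.3729
  class_1: TP=634, FN=98+100+93+117+107=515 → 634/1149 = 0.5518
  class_2: TP=1101, FN=77+80+65+70+83=375 → 1101/1476 = 0.7459
  class_3: TP=632, FN=152+197+185+154+181=869 → 632/1501 = 0.4211
  class_4: TP=481, FN=16+17+30+20+17=100 → 481/581 = 0.8279
  class_5: TP=539, FN=124+124+121+126+121=616 → 539/1155 = 0.4667
Weighted-recall = Σ (supportᵢ/N)·recallᵢ with N=6334: (472/6334)·0.3729 + (1149/6334)·0.5518 + (1476/6334)·0.7459 + (1501/6334)·0.4211 + (581/6334)·0.8279 + (1155/6334)·0.4667 = 0.563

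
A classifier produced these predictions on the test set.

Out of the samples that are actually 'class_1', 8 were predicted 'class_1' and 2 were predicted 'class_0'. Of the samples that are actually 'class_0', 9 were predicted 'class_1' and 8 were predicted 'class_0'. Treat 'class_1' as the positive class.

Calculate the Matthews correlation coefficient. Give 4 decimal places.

0.2706

MCC = (TP·TN − FP·FN) / √((TP+FP)(TP+FN)(TN+FP)(TN+FN))
Numerator = 8·8 − 9·2 = 46
Denominator = √(17·10·17·10) = √28900 = 170.0000
MCC = 46 / 170.0000 = 0.2706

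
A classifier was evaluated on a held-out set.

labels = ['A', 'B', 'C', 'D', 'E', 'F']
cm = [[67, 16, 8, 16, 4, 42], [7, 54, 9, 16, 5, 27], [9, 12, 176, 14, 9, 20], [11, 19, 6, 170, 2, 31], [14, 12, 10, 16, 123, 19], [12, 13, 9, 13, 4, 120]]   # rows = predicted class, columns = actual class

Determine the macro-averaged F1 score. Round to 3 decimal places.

0.614

Per-class F1 score (2·TP/(2·TP+FP+FN)):
  A: TP=67, FP=16+8+16+4+42=86, FN=7+9+11+14+12=53 → 134/273 = 0.4908
  B: TP=54, FP=7+9+16+5+27=64, FN=16+12+19+12+13=72 → 108/244 = 0.4426
  C: TP=176, FP=9+12+14+9+20=64, FN=8+9+6+10+9=42 → 352/458 = 0.7686
  D: TP=170, FP=11+19+6+2+31=69, FN=16+16+14+16+13=75 → 340/484 = 0.7025
  E: TP=123, FP=14+12+10+16+19=71, FN=4+5+9+2+4=24 → 246/341 = 0.7214
  F: TP=120, FP=12+13+9+13+4=51, FN=42+27+20+31+19=139 → 240/430 = 0.5581
Macro-F1 score = mean = (0.4908 + 0.4426 + 0.7686 + 0.7025 + 0.7214 + 0.5581) / 6 = 0.614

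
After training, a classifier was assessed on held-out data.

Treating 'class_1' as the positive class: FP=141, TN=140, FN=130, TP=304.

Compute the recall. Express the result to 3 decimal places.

0.700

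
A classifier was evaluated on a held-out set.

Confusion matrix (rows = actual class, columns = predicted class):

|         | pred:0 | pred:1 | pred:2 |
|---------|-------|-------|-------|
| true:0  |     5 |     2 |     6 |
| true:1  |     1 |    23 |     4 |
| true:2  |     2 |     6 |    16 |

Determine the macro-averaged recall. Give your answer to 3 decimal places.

0.624

Per-class recall (TP/(TP+FN)):
  0: TP=5, FN=2+6=8 → 5/13 = 0.3846
  1: TP=23, FN=1+4=5 → 23/28 = 0.8214
  2: TP=16, FN=2+6=8 → 16/24 = 0.6667
Macro-recall = mean = (0.3846 + 0.8214 + 0.6667) / 3 = 0.624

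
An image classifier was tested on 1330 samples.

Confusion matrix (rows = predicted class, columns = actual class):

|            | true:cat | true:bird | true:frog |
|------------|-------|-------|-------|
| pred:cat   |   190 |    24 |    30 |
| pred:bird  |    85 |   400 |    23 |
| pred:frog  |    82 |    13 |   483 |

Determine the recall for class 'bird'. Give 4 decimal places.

recall = TP/(TP+FN).
bird: TP=400, FN=24+13=37 → 400/437 = 0.91533

0.9153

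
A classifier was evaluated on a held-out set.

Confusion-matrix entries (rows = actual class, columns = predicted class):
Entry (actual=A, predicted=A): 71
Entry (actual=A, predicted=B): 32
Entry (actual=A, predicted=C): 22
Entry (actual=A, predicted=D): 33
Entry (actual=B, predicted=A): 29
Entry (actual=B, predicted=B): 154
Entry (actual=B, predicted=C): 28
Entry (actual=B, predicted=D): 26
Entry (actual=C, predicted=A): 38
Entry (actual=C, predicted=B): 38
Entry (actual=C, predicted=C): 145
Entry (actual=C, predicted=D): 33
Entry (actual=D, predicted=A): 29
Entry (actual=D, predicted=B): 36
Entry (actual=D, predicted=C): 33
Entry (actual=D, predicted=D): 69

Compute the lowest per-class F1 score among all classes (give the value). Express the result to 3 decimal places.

Per-class F1 score (2·TP/(2·TP+FP+FN)):
  A: TP=71, FP=29+38+29=96, FN=32+22+33=87 → 142/325 = 0.4369
  B: TP=154, FP=32+38+36=106, FN=29+28+26=83 → 308/497 = 0.6197
  C: TP=145, FP=22+28+33=83, FN=38+38+33=109 → 290/482 = 0.6017
  D: TP=69, FP=33+26+33=92, FN=29+36+33=98 → 138/328 = 0.4207
Lowest is class 'D' with F1 score = 0.421.

0.421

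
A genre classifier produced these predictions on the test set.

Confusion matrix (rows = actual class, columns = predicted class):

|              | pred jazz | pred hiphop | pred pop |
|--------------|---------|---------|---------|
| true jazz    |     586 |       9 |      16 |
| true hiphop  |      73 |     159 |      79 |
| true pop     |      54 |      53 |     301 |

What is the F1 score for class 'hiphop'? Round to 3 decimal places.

0.598

F1 score = 2·TP/(2·TP+FP+FN).
hiphop: TP=159, FP=9+53=62, FN=73+79=152 → 318/532 = 0.5977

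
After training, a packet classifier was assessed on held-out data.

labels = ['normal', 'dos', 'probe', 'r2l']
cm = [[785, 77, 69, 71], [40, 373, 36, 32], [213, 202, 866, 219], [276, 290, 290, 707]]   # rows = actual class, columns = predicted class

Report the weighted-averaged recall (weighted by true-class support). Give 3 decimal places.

0.601

Per-class recall (TP/(TP+FN)):
  normal: TP=785, FN=77+69+71=217 → 785/1002 = 0.7834
  dos: TP=373, FN=40+36+32=108 → 373/481 = 0.7755
  probe: TP=866, FN=213+202+219=634 → 866/1500 = 0.5773
  r2l: TP=707, FN=276+290+290=856 → 707/1563 = 0.4523
Weighted-recall = Σ (supportᵢ/N)·recallᵢ with N=4546: (1002/4546)·0.7834 + (481/4546)·0.7755 + (1500/4546)·0.5773 + (1563/4546)·0.4523 = 0.601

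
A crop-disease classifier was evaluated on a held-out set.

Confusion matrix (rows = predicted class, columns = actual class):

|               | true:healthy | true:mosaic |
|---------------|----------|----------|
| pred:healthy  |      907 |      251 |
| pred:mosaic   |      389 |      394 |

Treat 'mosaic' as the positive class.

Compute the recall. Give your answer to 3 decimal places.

0.611

Recall = TP/(TP+FN) = 394/(394+251) = 394/645 = 0.611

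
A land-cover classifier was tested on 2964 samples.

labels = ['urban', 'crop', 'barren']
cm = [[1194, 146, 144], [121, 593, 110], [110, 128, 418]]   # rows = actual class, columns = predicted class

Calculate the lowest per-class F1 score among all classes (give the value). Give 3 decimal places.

Per-class F1 score (2·TP/(2·TP+FP+FN)):
  urban: TP=1194, FP=121+110=231, FN=146+144=290 → 2388/2909 = 0.8209
  crop: TP=593, FP=146+128=274, FN=121+110=231 → 1186/1691 = 0.7014
  barren: TP=418, FP=144+110=254, FN=110+128=238 → 836/1328 = 0.6295
Lowest is class 'barren' with F1 score = 0.630.

0.630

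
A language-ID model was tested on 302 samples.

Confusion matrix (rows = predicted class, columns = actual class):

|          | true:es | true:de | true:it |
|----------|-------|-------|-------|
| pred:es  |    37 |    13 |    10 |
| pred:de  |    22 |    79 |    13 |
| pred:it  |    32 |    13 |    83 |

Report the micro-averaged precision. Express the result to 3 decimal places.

Micro-averaging pools counts across classes: ΣTP=199, ΣFP=103, ΣFN=103.
Micro-precision = TP/(TP+FP) on pooled counts = 0.659 (equals overall accuracy in single-label multiclass).

0.659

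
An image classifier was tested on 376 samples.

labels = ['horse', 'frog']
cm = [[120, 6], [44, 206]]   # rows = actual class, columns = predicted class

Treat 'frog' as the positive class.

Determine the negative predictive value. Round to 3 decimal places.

0.732

NPV = TN/(TN+FN) = 120/(120+44) = 0.732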